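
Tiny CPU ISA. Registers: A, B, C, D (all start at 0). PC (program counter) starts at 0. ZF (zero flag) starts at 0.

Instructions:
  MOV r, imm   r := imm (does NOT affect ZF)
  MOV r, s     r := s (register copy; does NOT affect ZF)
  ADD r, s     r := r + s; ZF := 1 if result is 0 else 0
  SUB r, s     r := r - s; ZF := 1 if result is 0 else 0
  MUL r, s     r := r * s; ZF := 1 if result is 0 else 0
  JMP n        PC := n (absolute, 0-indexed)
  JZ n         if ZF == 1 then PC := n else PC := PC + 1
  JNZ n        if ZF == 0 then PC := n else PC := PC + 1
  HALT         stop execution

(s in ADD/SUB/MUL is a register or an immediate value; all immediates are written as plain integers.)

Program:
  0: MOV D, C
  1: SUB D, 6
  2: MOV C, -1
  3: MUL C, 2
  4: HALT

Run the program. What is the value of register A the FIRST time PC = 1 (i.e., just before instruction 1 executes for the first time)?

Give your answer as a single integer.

Step 1: PC=0 exec 'MOV D, C'. After: A=0 B=0 C=0 D=0 ZF=0 PC=1
First time PC=1: A=0

0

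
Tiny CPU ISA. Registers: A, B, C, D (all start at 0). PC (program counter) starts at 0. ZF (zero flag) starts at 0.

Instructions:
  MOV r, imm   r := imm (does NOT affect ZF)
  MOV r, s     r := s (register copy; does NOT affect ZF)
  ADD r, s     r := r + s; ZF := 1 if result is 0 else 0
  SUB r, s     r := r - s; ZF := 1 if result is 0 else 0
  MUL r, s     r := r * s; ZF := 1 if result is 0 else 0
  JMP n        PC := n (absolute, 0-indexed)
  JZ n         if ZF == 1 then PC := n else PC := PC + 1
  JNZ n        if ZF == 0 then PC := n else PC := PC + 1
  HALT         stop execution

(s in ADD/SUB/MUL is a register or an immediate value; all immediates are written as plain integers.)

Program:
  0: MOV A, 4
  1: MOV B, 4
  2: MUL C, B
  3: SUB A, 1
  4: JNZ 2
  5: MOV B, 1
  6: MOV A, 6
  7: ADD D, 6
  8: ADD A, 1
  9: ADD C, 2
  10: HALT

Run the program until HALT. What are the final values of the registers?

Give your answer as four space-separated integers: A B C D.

Step 1: PC=0 exec 'MOV A, 4'. After: A=4 B=0 C=0 D=0 ZF=0 PC=1
Step 2: PC=1 exec 'MOV B, 4'. After: A=4 B=4 C=0 D=0 ZF=0 PC=2
Step 3: PC=2 exec 'MUL C, B'. After: A=4 B=4 C=0 D=0 ZF=1 PC=3
Step 4: PC=3 exec 'SUB A, 1'. After: A=3 B=4 C=0 D=0 ZF=0 PC=4
Step 5: PC=4 exec 'JNZ 2'. After: A=3 B=4 C=0 D=0 ZF=0 PC=2
Step 6: PC=2 exec 'MUL C, B'. After: A=3 B=4 C=0 D=0 ZF=1 PC=3
Step 7: PC=3 exec 'SUB A, 1'. After: A=2 B=4 C=0 D=0 ZF=0 PC=4
Step 8: PC=4 exec 'JNZ 2'. After: A=2 B=4 C=0 D=0 ZF=0 PC=2
Step 9: PC=2 exec 'MUL C, B'. After: A=2 B=4 C=0 D=0 ZF=1 PC=3
Step 10: PC=3 exec 'SUB A, 1'. After: A=1 B=4 C=0 D=0 ZF=0 PC=4
Step 11: PC=4 exec 'JNZ 2'. After: A=1 B=4 C=0 D=0 ZF=0 PC=2
Step 12: PC=2 exec 'MUL C, B'. After: A=1 B=4 C=0 D=0 ZF=1 PC=3
Step 13: PC=3 exec 'SUB A, 1'. After: A=0 B=4 C=0 D=0 ZF=1 PC=4
Step 14: PC=4 exec 'JNZ 2'. After: A=0 B=4 C=0 D=0 ZF=1 PC=5
Step 15: PC=5 exec 'MOV B, 1'. After: A=0 B=1 C=0 D=0 ZF=1 PC=6
Step 16: PC=6 exec 'MOV A, 6'. After: A=6 B=1 C=0 D=0 ZF=1 PC=7
Step 17: PC=7 exec 'ADD D, 6'. After: A=6 B=1 C=0 D=6 ZF=0 PC=8
Step 18: PC=8 exec 'ADD A, 1'. After: A=7 B=1 C=0 D=6 ZF=0 PC=9
Step 19: PC=9 exec 'ADD C, 2'. After: A=7 B=1 C=2 D=6 ZF=0 PC=10
Step 20: PC=10 exec 'HALT'. After: A=7 B=1 C=2 D=6 ZF=0 PC=10 HALTED

Answer: 7 1 2 6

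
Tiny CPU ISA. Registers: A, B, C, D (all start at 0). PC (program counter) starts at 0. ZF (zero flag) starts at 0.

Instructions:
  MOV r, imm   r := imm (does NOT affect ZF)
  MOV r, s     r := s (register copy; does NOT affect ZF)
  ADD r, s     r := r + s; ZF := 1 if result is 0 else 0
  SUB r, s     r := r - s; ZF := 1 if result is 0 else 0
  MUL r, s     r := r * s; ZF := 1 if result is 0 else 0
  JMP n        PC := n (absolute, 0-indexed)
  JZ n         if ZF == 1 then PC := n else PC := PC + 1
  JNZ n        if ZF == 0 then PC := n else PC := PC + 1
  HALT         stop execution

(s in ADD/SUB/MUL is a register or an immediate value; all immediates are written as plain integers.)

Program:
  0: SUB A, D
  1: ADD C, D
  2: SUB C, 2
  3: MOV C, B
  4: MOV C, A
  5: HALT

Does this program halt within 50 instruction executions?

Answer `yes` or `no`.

Answer: yes

Derivation:
Step 1: PC=0 exec 'SUB A, D'. After: A=0 B=0 C=0 D=0 ZF=1 PC=1
Step 2: PC=1 exec 'ADD C, D'. After: A=0 B=0 C=0 D=0 ZF=1 PC=2
Step 3: PC=2 exec 'SUB C, 2'. After: A=0 B=0 C=-2 D=0 ZF=0 PC=3
Step 4: PC=3 exec 'MOV C, B'. After: A=0 B=0 C=0 D=0 ZF=0 PC=4
Step 5: PC=4 exec 'MOV C, A'. After: A=0 B=0 C=0 D=0 ZF=0 PC=5
Step 6: PC=5 exec 'HALT'. After: A=0 B=0 C=0 D=0 ZF=0 PC=5 HALTED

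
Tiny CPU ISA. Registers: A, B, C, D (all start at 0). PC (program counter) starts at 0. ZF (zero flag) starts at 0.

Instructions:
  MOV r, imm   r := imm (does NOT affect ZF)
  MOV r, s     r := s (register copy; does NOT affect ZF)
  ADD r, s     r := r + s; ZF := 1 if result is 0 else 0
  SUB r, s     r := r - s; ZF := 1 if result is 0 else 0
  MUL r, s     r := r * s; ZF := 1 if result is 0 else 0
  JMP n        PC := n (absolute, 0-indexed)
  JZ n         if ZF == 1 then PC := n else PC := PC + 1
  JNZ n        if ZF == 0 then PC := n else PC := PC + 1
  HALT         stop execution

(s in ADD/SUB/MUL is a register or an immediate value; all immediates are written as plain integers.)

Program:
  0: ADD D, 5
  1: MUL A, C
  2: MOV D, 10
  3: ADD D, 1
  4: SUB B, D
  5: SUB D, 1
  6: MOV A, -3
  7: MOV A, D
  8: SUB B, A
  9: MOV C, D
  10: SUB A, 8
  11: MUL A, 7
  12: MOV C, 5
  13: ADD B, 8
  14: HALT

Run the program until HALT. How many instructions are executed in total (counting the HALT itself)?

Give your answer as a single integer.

Step 1: PC=0 exec 'ADD D, 5'. After: A=0 B=0 C=0 D=5 ZF=0 PC=1
Step 2: PC=1 exec 'MUL A, C'. After: A=0 B=0 C=0 D=5 ZF=1 PC=2
Step 3: PC=2 exec 'MOV D, 10'. After: A=0 B=0 C=0 D=10 ZF=1 PC=3
Step 4: PC=3 exec 'ADD D, 1'. After: A=0 B=0 C=0 D=11 ZF=0 PC=4
Step 5: PC=4 exec 'SUB B, D'. After: A=0 B=-11 C=0 D=11 ZF=0 PC=5
Step 6: PC=5 exec 'SUB D, 1'. After: A=0 B=-11 C=0 D=10 ZF=0 PC=6
Step 7: PC=6 exec 'MOV A, -3'. After: A=-3 B=-11 C=0 D=10 ZF=0 PC=7
Step 8: PC=7 exec 'MOV A, D'. After: A=10 B=-11 C=0 D=10 ZF=0 PC=8
Step 9: PC=8 exec 'SUB B, A'. After: A=10 B=-21 C=0 D=10 ZF=0 PC=9
Step 10: PC=9 exec 'MOV C, D'. After: A=10 B=-21 C=10 D=10 ZF=0 PC=10
Step 11: PC=10 exec 'SUB A, 8'. After: A=2 B=-21 C=10 D=10 ZF=0 PC=11
Step 12: PC=11 exec 'MUL A, 7'. After: A=14 B=-21 C=10 D=10 ZF=0 PC=12
Step 13: PC=12 exec 'MOV C, 5'. After: A=14 B=-21 C=5 D=10 ZF=0 PC=13
Step 14: PC=13 exec 'ADD B, 8'. After: A=14 B=-13 C=5 D=10 ZF=0 PC=14
Step 15: PC=14 exec 'HALT'. After: A=14 B=-13 C=5 D=10 ZF=0 PC=14 HALTED
Total instructions executed: 15

Answer: 15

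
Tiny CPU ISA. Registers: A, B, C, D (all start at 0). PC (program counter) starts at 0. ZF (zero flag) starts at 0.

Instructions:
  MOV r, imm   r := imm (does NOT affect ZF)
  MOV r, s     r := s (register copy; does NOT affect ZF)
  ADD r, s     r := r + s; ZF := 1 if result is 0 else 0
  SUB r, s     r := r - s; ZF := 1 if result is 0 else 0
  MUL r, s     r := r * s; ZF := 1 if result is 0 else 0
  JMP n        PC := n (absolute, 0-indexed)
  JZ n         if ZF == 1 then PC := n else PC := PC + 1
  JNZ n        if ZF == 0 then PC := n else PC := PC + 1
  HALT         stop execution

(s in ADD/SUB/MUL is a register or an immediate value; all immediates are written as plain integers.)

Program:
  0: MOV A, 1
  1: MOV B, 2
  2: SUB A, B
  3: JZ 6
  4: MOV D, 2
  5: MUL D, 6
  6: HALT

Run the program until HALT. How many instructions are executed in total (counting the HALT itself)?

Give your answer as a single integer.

Answer: 7

Derivation:
Step 1: PC=0 exec 'MOV A, 1'. After: A=1 B=0 C=0 D=0 ZF=0 PC=1
Step 2: PC=1 exec 'MOV B, 2'. After: A=1 B=2 C=0 D=0 ZF=0 PC=2
Step 3: PC=2 exec 'SUB A, B'. After: A=-1 B=2 C=0 D=0 ZF=0 PC=3
Step 4: PC=3 exec 'JZ 6'. After: A=-1 B=2 C=0 D=0 ZF=0 PC=4
Step 5: PC=4 exec 'MOV D, 2'. After: A=-1 B=2 C=0 D=2 ZF=0 PC=5
Step 6: PC=5 exec 'MUL D, 6'. After: A=-1 B=2 C=0 D=12 ZF=0 PC=6
Step 7: PC=6 exec 'HALT'. After: A=-1 B=2 C=0 D=12 ZF=0 PC=6 HALTED
Total instructions executed: 7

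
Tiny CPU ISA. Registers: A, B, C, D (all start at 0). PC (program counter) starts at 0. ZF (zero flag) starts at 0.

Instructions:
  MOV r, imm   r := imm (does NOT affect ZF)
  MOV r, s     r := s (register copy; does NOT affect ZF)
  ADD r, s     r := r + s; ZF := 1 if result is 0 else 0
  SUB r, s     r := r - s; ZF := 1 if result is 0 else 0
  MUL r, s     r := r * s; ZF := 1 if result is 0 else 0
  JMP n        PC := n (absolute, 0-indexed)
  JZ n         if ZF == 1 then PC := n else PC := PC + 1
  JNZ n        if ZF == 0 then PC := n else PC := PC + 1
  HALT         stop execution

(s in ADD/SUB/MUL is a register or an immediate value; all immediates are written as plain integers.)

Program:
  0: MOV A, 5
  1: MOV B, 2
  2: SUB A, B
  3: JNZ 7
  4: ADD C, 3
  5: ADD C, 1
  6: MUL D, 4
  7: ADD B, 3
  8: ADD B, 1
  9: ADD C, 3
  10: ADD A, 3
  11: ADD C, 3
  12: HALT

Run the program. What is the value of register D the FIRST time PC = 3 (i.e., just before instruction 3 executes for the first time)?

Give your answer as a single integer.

Step 1: PC=0 exec 'MOV A, 5'. After: A=5 B=0 C=0 D=0 ZF=0 PC=1
Step 2: PC=1 exec 'MOV B, 2'. After: A=5 B=2 C=0 D=0 ZF=0 PC=2
Step 3: PC=2 exec 'SUB A, B'. After: A=3 B=2 C=0 D=0 ZF=0 PC=3
First time PC=3: D=0

0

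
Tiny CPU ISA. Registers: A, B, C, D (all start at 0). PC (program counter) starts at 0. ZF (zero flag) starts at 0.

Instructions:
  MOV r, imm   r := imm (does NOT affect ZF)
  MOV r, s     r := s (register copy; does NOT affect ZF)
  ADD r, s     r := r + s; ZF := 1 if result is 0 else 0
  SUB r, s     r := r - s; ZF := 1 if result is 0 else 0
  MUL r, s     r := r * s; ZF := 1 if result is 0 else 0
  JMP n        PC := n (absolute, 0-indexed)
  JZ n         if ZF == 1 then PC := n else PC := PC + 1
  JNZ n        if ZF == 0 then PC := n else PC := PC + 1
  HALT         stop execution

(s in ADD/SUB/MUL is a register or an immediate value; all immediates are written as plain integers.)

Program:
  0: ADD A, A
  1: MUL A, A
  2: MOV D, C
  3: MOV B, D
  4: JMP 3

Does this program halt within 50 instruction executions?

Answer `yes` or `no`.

Answer: no

Derivation:
Step 1: PC=0 exec 'ADD A, A'. After: A=0 B=0 C=0 D=0 ZF=1 PC=1
Step 2: PC=1 exec 'MUL A, A'. After: A=0 B=0 C=0 D=0 ZF=1 PC=2
Step 3: PC=2 exec 'MOV D, C'. After: A=0 B=0 C=0 D=0 ZF=1 PC=3
Step 4: PC=3 exec 'MOV B, D'. After: A=0 B=0 C=0 D=0 ZF=1 PC=4
Step 5: PC=4 exec 'JMP 3'. After: A=0 B=0 C=0 D=0 ZF=1 PC=3
State after step 5 equals state after step 3: the program is in a cycle of length 2 and will never halt.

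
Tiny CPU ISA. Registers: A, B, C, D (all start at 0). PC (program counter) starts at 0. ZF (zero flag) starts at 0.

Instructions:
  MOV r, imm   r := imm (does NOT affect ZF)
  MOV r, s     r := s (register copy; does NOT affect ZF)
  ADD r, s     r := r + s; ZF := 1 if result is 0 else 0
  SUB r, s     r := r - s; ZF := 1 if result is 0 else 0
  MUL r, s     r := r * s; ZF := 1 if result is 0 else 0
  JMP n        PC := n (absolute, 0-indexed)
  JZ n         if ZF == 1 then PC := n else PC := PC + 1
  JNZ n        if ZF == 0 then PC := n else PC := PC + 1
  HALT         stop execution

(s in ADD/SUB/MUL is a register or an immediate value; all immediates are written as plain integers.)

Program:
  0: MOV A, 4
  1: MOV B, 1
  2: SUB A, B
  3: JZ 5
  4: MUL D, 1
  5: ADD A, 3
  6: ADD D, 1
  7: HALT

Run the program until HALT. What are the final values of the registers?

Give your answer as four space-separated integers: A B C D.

Step 1: PC=0 exec 'MOV A, 4'. After: A=4 B=0 C=0 D=0 ZF=0 PC=1
Step 2: PC=1 exec 'MOV B, 1'. After: A=4 B=1 C=0 D=0 ZF=0 PC=2
Step 3: PC=2 exec 'SUB A, B'. After: A=3 B=1 C=0 D=0 ZF=0 PC=3
Step 4: PC=3 exec 'JZ 5'. After: A=3 B=1 C=0 D=0 ZF=0 PC=4
Step 5: PC=4 exec 'MUL D, 1'. After: A=3 B=1 C=0 D=0 ZF=1 PC=5
Step 6: PC=5 exec 'ADD A, 3'. After: A=6 B=1 C=0 D=0 ZF=0 PC=6
Step 7: PC=6 exec 'ADD D, 1'. After: A=6 B=1 C=0 D=1 ZF=0 PC=7
Step 8: PC=7 exec 'HALT'. After: A=6 B=1 C=0 D=1 ZF=0 PC=7 HALTED

Answer: 6 1 0 1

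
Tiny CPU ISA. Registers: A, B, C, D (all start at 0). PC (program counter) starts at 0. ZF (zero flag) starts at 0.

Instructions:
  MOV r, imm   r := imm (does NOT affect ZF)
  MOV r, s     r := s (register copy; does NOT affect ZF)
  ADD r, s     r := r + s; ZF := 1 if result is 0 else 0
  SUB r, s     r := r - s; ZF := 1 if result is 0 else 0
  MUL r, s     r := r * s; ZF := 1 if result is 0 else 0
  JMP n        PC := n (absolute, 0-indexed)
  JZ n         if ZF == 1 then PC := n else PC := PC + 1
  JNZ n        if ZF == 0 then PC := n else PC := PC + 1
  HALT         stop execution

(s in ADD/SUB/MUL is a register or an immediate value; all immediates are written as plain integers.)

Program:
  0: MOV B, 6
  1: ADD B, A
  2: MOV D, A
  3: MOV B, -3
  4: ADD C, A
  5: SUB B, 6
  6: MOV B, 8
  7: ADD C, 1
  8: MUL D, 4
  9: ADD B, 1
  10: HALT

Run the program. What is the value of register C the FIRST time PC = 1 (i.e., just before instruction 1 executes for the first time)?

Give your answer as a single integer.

Step 1: PC=0 exec 'MOV B, 6'. After: A=0 B=6 C=0 D=0 ZF=0 PC=1
First time PC=1: C=0

0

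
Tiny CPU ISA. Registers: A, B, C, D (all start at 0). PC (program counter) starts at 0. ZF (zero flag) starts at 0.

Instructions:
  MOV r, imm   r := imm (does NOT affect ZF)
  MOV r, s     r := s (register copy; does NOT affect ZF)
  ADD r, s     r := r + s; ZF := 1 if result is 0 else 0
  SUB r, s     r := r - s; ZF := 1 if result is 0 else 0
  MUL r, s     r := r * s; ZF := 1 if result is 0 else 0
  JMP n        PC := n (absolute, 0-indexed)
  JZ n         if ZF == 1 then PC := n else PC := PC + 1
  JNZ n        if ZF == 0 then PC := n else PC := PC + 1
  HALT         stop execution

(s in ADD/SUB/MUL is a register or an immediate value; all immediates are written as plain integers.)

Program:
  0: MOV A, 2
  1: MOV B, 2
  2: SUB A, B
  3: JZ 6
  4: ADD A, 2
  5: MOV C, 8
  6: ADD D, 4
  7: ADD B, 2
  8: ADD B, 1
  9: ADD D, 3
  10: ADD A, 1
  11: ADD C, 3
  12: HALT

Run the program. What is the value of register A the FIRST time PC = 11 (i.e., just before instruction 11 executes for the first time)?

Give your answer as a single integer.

Step 1: PC=0 exec 'MOV A, 2'. After: A=2 B=0 C=0 D=0 ZF=0 PC=1
Step 2: PC=1 exec 'MOV B, 2'. After: A=2 B=2 C=0 D=0 ZF=0 PC=2
Step 3: PC=2 exec 'SUB A, B'. After: A=0 B=2 C=0 D=0 ZF=1 PC=3
Step 4: PC=3 exec 'JZ 6'. After: A=0 B=2 C=0 D=0 ZF=1 PC=6
Step 5: PC=6 exec 'ADD D, 4'. After: A=0 B=2 C=0 D=4 ZF=0 PC=7
Step 6: PC=7 exec 'ADD B, 2'. After: A=0 B=4 C=0 D=4 ZF=0 PC=8
Step 7: PC=8 exec 'ADD B, 1'. After: A=0 B=5 C=0 D=4 ZF=0 PC=9
Step 8: PC=9 exec 'ADD D, 3'. After: A=0 B=5 C=0 D=7 ZF=0 PC=10
Step 9: PC=10 exec 'ADD A, 1'. After: A=1 B=5 C=0 D=7 ZF=0 PC=11
First time PC=11: A=1

1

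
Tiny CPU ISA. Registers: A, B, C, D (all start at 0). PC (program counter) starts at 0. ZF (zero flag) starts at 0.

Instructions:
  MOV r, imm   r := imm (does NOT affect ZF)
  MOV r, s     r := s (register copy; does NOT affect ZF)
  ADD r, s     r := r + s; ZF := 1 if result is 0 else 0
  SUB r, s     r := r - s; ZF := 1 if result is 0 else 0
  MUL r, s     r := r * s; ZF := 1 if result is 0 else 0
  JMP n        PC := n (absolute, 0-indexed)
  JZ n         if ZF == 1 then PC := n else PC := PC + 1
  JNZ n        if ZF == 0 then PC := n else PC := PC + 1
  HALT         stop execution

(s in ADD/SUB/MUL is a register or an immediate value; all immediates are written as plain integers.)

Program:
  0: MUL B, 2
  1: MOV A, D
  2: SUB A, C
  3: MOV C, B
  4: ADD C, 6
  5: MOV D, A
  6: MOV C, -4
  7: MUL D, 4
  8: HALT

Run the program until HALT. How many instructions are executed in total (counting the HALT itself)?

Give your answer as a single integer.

Answer: 9

Derivation:
Step 1: PC=0 exec 'MUL B, 2'. After: A=0 B=0 C=0 D=0 ZF=1 PC=1
Step 2: PC=1 exec 'MOV A, D'. After: A=0 B=0 C=0 D=0 ZF=1 PC=2
Step 3: PC=2 exec 'SUB A, C'. After: A=0 B=0 C=0 D=0 ZF=1 PC=3
Step 4: PC=3 exec 'MOV C, B'. After: A=0 B=0 C=0 D=0 ZF=1 PC=4
Step 5: PC=4 exec 'ADD C, 6'. After: A=0 B=0 C=6 D=0 ZF=0 PC=5
Step 6: PC=5 exec 'MOV D, A'. After: A=0 B=0 C=6 D=0 ZF=0 PC=6
Step 7: PC=6 exec 'MOV C, -4'. After: A=0 B=0 C=-4 D=0 ZF=0 PC=7
Step 8: PC=7 exec 'MUL D, 4'. After: A=0 B=0 C=-4 D=0 ZF=1 PC=8
Step 9: PC=8 exec 'HALT'. After: A=0 B=0 C=-4 D=0 ZF=1 PC=8 HALTED
Total instructions executed: 9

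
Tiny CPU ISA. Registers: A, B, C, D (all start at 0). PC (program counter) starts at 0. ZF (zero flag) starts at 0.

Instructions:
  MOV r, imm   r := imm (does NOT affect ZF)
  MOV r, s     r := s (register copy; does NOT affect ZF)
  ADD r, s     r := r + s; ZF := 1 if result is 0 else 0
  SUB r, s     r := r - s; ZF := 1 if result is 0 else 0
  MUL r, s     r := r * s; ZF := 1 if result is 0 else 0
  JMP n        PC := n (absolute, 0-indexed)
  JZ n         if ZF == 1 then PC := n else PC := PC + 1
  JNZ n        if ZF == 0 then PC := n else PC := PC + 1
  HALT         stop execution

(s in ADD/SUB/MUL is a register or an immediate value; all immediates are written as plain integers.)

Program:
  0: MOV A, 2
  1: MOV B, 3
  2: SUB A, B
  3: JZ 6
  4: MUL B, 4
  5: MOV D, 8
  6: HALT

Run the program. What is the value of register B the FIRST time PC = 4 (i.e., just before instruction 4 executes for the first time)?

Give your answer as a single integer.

Step 1: PC=0 exec 'MOV A, 2'. After: A=2 B=0 C=0 D=0 ZF=0 PC=1
Step 2: PC=1 exec 'MOV B, 3'. After: A=2 B=3 C=0 D=0 ZF=0 PC=2
Step 3: PC=2 exec 'SUB A, B'. After: A=-1 B=3 C=0 D=0 ZF=0 PC=3
Step 4: PC=3 exec 'JZ 6'. After: A=-1 B=3 C=0 D=0 ZF=0 PC=4
First time PC=4: B=3

3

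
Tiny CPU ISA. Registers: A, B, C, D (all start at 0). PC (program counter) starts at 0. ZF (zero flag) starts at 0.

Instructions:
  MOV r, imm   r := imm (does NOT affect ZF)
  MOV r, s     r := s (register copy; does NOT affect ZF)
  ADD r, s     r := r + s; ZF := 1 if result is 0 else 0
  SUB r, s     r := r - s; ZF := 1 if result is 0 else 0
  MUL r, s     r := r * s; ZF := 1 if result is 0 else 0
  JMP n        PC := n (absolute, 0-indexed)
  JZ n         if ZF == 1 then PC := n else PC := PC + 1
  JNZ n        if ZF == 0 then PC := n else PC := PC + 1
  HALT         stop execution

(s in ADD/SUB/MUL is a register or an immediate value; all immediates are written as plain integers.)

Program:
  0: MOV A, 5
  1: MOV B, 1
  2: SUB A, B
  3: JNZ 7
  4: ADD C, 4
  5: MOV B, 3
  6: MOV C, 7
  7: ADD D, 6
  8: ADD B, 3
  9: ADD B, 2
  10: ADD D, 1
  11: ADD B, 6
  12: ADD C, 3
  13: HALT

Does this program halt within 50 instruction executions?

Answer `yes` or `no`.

Answer: yes

Derivation:
Step 1: PC=0 exec 'MOV A, 5'. After: A=5 B=0 C=0 D=0 ZF=0 PC=1
Step 2: PC=1 exec 'MOV B, 1'. After: A=5 B=1 C=0 D=0 ZF=0 PC=2
Step 3: PC=2 exec 'SUB A, B'. After: A=4 B=1 C=0 D=0 ZF=0 PC=3
Step 4: PC=3 exec 'JNZ 7'. After: A=4 B=1 C=0 D=0 ZF=0 PC=7
Step 5: PC=7 exec 'ADD D, 6'. After: A=4 B=1 C=0 D=6 ZF=0 PC=8
Step 6: PC=8 exec 'ADD B, 3'. After: A=4 B=4 C=0 D=6 ZF=0 PC=9
Step 7: PC=9 exec 'ADD B, 2'. After: A=4 B=6 C=0 D=6 ZF=0 PC=10
Step 8: PC=10 exec 'ADD D, 1'. After: A=4 B=6 C=0 D=7 ZF=0 PC=11
Step 9: PC=11 exec 'ADD B, 6'. After: A=4 B=12 C=0 D=7 ZF=0 PC=12
Step 10: PC=12 exec 'ADD C, 3'. After: A=4 B=12 C=3 D=7 ZF=0 PC=13
Step 11: PC=13 exec 'HALT'. After: A=4 B=12 C=3 D=7 ZF=0 PC=13 HALTED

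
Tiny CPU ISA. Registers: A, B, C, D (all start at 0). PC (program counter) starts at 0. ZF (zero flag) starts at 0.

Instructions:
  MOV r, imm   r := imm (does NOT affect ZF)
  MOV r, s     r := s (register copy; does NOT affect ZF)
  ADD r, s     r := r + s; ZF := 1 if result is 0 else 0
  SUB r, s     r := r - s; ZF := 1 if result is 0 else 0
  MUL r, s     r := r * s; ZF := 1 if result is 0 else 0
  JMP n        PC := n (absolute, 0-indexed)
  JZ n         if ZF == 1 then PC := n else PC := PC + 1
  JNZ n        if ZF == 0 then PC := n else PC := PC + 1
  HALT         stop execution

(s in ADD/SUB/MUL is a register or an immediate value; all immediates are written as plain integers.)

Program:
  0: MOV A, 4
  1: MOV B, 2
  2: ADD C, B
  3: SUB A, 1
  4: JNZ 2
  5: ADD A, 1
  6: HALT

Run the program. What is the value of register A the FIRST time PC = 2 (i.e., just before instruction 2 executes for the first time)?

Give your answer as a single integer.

Step 1: PC=0 exec 'MOV A, 4'. After: A=4 B=0 C=0 D=0 ZF=0 PC=1
Step 2: PC=1 exec 'MOV B, 2'. After: A=4 B=2 C=0 D=0 ZF=0 PC=2
First time PC=2: A=4

4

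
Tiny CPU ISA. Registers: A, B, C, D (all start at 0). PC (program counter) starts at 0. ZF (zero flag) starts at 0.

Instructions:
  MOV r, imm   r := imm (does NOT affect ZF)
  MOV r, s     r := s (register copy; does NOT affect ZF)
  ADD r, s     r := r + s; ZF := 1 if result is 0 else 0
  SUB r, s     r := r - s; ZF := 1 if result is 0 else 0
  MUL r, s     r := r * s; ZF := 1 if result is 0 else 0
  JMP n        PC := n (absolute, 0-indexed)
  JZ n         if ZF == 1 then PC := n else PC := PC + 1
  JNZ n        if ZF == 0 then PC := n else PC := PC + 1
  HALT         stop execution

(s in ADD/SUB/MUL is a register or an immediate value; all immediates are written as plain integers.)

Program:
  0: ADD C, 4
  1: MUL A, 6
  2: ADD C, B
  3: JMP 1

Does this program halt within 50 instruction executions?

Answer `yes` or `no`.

Step 1: PC=0 exec 'ADD C, 4'. After: A=0 B=0 C=4 D=0 ZF=0 PC=1
Step 2: PC=1 exec 'MUL A, 6'. After: A=0 B=0 C=4 D=0 ZF=1 PC=2
Step 3: PC=2 exec 'ADD C, B'. After: A=0 B=0 C=4 D=0 ZF=0 PC=3
Step 4: PC=3 exec 'JMP 1'. After: A=0 B=0 C=4 D=0 ZF=0 PC=1
State after step 4 equals state after step 1: the program is in a cycle of length 3 and will never halt.

Answer: no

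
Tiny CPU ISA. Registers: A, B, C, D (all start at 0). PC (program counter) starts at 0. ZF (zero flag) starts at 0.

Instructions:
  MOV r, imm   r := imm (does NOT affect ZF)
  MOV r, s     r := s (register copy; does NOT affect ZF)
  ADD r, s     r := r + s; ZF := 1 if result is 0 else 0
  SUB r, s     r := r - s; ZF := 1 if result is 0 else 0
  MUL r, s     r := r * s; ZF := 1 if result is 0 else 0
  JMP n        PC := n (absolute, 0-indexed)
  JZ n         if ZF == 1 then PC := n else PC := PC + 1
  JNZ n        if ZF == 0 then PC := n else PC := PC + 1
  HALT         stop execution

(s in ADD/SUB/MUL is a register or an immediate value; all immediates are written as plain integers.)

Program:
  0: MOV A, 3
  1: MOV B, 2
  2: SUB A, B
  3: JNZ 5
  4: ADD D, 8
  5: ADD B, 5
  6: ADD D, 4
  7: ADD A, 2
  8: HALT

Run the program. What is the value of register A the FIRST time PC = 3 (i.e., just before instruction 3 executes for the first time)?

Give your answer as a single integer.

Step 1: PC=0 exec 'MOV A, 3'. After: A=3 B=0 C=0 D=0 ZF=0 PC=1
Step 2: PC=1 exec 'MOV B, 2'. After: A=3 B=2 C=0 D=0 ZF=0 PC=2
Step 3: PC=2 exec 'SUB A, B'. After: A=1 B=2 C=0 D=0 ZF=0 PC=3
First time PC=3: A=1

1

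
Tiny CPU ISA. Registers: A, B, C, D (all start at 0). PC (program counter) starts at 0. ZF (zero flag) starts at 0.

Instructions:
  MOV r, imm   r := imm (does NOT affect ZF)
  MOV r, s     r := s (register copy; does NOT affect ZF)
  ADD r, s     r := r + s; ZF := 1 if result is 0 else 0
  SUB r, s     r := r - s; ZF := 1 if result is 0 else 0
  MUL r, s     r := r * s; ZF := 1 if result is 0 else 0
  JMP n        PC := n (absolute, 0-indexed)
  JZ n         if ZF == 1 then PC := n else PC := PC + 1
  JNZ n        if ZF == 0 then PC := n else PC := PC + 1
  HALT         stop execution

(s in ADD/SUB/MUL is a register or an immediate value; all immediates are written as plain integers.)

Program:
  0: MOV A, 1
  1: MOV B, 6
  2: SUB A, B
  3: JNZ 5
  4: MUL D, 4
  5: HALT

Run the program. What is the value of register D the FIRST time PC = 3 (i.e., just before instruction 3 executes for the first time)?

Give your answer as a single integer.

Step 1: PC=0 exec 'MOV A, 1'. After: A=1 B=0 C=0 D=0 ZF=0 PC=1
Step 2: PC=1 exec 'MOV B, 6'. After: A=1 B=6 C=0 D=0 ZF=0 PC=2
Step 3: PC=2 exec 'SUB A, B'. After: A=-5 B=6 C=0 D=0 ZF=0 PC=3
First time PC=3: D=0

0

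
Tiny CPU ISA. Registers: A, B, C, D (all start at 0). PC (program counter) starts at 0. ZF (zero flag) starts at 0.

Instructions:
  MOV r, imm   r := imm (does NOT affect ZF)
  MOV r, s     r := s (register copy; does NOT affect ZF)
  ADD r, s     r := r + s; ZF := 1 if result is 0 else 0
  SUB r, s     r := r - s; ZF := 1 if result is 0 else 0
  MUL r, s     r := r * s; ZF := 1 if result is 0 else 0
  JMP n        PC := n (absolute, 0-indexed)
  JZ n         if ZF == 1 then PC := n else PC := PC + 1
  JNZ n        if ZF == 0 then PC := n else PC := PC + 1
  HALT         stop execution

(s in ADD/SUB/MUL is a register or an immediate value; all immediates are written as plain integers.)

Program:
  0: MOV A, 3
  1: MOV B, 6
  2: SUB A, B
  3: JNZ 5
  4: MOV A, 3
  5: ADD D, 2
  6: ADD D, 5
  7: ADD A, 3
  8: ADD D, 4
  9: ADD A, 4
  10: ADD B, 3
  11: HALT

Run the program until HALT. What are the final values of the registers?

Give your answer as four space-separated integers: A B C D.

Answer: 4 9 0 11

Derivation:
Step 1: PC=0 exec 'MOV A, 3'. After: A=3 B=0 C=0 D=0 ZF=0 PC=1
Step 2: PC=1 exec 'MOV B, 6'. After: A=3 B=6 C=0 D=0 ZF=0 PC=2
Step 3: PC=2 exec 'SUB A, B'. After: A=-3 B=6 C=0 D=0 ZF=0 PC=3
Step 4: PC=3 exec 'JNZ 5'. After: A=-3 B=6 C=0 D=0 ZF=0 PC=5
Step 5: PC=5 exec 'ADD D, 2'. After: A=-3 B=6 C=0 D=2 ZF=0 PC=6
Step 6: PC=6 exec 'ADD D, 5'. After: A=-3 B=6 C=0 D=7 ZF=0 PC=7
Step 7: PC=7 exec 'ADD A, 3'. After: A=0 B=6 C=0 D=7 ZF=1 PC=8
Step 8: PC=8 exec 'ADD D, 4'. After: A=0 B=6 C=0 D=11 ZF=0 PC=9
Step 9: PC=9 exec 'ADD A, 4'. After: A=4 B=6 C=0 D=11 ZF=0 PC=10
Step 10: PC=10 exec 'ADD B, 3'. After: A=4 B=9 C=0 D=11 ZF=0 PC=11
Step 11: PC=11 exec 'HALT'. After: A=4 B=9 C=0 D=11 ZF=0 PC=11 HALTED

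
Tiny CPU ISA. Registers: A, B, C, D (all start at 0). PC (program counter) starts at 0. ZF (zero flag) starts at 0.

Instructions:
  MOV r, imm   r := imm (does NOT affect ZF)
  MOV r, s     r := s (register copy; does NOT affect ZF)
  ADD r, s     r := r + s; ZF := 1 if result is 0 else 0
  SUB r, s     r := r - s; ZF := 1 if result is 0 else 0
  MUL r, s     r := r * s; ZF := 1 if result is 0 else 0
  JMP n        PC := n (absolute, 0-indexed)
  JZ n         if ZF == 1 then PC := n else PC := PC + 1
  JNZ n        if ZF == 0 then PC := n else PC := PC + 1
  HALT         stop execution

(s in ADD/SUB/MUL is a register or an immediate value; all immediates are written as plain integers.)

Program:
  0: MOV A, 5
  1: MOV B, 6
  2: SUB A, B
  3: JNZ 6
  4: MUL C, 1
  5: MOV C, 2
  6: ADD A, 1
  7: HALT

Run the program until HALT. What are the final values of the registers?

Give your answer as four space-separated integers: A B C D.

Answer: 0 6 0 0

Derivation:
Step 1: PC=0 exec 'MOV A, 5'. After: A=5 B=0 C=0 D=0 ZF=0 PC=1
Step 2: PC=1 exec 'MOV B, 6'. After: A=5 B=6 C=0 D=0 ZF=0 PC=2
Step 3: PC=2 exec 'SUB A, B'. After: A=-1 B=6 C=0 D=0 ZF=0 PC=3
Step 4: PC=3 exec 'JNZ 6'. After: A=-1 B=6 C=0 D=0 ZF=0 PC=6
Step 5: PC=6 exec 'ADD A, 1'. After: A=0 B=6 C=0 D=0 ZF=1 PC=7
Step 6: PC=7 exec 'HALT'. After: A=0 B=6 C=0 D=0 ZF=1 PC=7 HALTED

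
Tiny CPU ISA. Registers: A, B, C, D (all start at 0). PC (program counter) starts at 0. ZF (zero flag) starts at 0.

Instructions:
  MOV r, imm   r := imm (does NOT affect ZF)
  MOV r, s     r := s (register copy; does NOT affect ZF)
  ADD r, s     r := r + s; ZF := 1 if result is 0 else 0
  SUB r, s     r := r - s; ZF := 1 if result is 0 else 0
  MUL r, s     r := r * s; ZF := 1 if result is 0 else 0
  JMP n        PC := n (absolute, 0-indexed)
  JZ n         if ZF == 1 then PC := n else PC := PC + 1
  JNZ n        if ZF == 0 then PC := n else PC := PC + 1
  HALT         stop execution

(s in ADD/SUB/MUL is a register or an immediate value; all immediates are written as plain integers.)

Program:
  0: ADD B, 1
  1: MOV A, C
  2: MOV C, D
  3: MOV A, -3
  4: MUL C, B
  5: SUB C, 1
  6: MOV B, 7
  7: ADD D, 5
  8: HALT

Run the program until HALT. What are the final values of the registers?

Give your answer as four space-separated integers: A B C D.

Step 1: PC=0 exec 'ADD B, 1'. After: A=0 B=1 C=0 D=0 ZF=0 PC=1
Step 2: PC=1 exec 'MOV A, C'. After: A=0 B=1 C=0 D=0 ZF=0 PC=2
Step 3: PC=2 exec 'MOV C, D'. After: A=0 B=1 C=0 D=0 ZF=0 PC=3
Step 4: PC=3 exec 'MOV A, -3'. After: A=-3 B=1 C=0 D=0 ZF=0 PC=4
Step 5: PC=4 exec 'MUL C, B'. After: A=-3 B=1 C=0 D=0 ZF=1 PC=5
Step 6: PC=5 exec 'SUB C, 1'. After: A=-3 B=1 C=-1 D=0 ZF=0 PC=6
Step 7: PC=6 exec 'MOV B, 7'. After: A=-3 B=7 C=-1 D=0 ZF=0 PC=7
Step 8: PC=7 exec 'ADD D, 5'. After: A=-3 B=7 C=-1 D=5 ZF=0 PC=8
Step 9: PC=8 exec 'HALT'. After: A=-3 B=7 C=-1 D=5 ZF=0 PC=8 HALTED

Answer: -3 7 -1 5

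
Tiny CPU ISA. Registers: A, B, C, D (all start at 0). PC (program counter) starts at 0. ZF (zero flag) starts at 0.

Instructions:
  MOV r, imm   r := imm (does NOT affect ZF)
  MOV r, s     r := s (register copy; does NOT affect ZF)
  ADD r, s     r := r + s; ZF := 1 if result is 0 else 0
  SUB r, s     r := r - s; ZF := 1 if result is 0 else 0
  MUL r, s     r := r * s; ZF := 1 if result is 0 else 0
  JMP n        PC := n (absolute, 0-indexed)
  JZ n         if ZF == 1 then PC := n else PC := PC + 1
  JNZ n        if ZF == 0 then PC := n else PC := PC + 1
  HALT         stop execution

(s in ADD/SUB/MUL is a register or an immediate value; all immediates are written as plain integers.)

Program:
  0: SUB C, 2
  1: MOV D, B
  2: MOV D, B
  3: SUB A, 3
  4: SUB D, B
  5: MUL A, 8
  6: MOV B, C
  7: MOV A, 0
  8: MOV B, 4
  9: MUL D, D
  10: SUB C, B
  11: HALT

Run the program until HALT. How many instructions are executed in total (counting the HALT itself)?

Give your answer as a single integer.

Step 1: PC=0 exec 'SUB C, 2'. After: A=0 B=0 C=-2 D=0 ZF=0 PC=1
Step 2: PC=1 exec 'MOV D, B'. After: A=0 B=0 C=-2 D=0 ZF=0 PC=2
Step 3: PC=2 exec 'MOV D, B'. After: A=0 B=0 C=-2 D=0 ZF=0 PC=3
Step 4: PC=3 exec 'SUB A, 3'. After: A=-3 B=0 C=-2 D=0 ZF=0 PC=4
Step 5: PC=4 exec 'SUB D, B'. After: A=-3 B=0 C=-2 D=0 ZF=1 PC=5
Step 6: PC=5 exec 'MUL A, 8'. After: A=-24 B=0 C=-2 D=0 ZF=0 PC=6
Step 7: PC=6 exec 'MOV B, C'. After: A=-24 B=-2 C=-2 D=0 ZF=0 PC=7
Step 8: PC=7 exec 'MOV A, 0'. After: A=0 B=-2 C=-2 D=0 ZF=0 PC=8
Step 9: PC=8 exec 'MOV B, 4'. After: A=0 B=4 C=-2 D=0 ZF=0 PC=9
Step 10: PC=9 exec 'MUL D, D'. After: A=0 B=4 C=-2 D=0 ZF=1 PC=10
Step 11: PC=10 exec 'SUB C, B'. After: A=0 B=4 C=-6 D=0 ZF=0 PC=11
Step 12: PC=11 exec 'HALT'. After: A=0 B=4 C=-6 D=0 ZF=0 PC=11 HALTED
Total instructions executed: 12

Answer: 12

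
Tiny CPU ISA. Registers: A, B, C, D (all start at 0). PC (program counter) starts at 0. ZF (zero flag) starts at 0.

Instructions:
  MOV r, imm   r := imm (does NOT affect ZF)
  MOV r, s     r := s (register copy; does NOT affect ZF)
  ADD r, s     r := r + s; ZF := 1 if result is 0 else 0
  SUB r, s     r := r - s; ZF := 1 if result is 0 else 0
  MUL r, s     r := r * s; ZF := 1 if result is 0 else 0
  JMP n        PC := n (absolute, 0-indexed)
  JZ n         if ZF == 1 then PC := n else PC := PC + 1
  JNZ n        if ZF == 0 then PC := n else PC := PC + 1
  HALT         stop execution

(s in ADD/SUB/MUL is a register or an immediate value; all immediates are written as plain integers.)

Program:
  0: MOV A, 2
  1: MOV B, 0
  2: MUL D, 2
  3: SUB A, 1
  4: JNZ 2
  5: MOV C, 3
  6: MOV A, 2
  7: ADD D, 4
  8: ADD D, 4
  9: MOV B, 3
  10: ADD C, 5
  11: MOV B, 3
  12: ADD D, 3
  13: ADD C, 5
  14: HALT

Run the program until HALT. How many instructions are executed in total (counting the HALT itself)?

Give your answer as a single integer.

Answer: 18

Derivation:
Step 1: PC=0 exec 'MOV A, 2'. After: A=2 B=0 C=0 D=0 ZF=0 PC=1
Step 2: PC=1 exec 'MOV B, 0'. After: A=2 B=0 C=0 D=0 ZF=0 PC=2
Step 3: PC=2 exec 'MUL D, 2'. After: A=2 B=0 C=0 D=0 ZF=1 PC=3
Step 4: PC=3 exec 'SUB A, 1'. After: A=1 B=0 C=0 D=0 ZF=0 PC=4
Step 5: PC=4 exec 'JNZ 2'. After: A=1 B=0 C=0 D=0 ZF=0 PC=2
Step 6: PC=2 exec 'MUL D, 2'. After: A=1 B=0 C=0 D=0 ZF=1 PC=3
Step 7: PC=3 exec 'SUB A, 1'. After: A=0 B=0 C=0 D=0 ZF=1 PC=4
Step 8: PC=4 exec 'JNZ 2'. After: A=0 B=0 C=0 D=0 ZF=1 PC=5
Step 9: PC=5 exec 'MOV C, 3'. After: A=0 B=0 C=3 D=0 ZF=1 PC=6
Step 10: PC=6 exec 'MOV A, 2'. After: A=2 B=0 C=3 D=0 ZF=1 PC=7
Step 11: PC=7 exec 'ADD D, 4'. After: A=2 B=0 C=3 D=4 ZF=0 PC=8
Step 12: PC=8 exec 'ADD D, 4'. After: A=2 B=0 C=3 D=8 ZF=0 PC=9
Step 13: PC=9 exec 'MOV B, 3'. After: A=2 B=3 C=3 D=8 ZF=0 PC=10
Step 14: PC=10 exec 'ADD C, 5'. After: A=2 B=3 C=8 D=8 ZF=0 PC=11
Step 15: PC=11 exec 'MOV B, 3'. After: A=2 B=3 C=8 D=8 ZF=0 PC=12
Step 16: PC=12 exec 'ADD D, 3'. After: A=2 B=3 C=8 D=11 ZF=0 PC=13
Step 17: PC=13 exec 'ADD C, 5'. After: A=2 B=3 C=13 D=11 ZF=0 PC=14
Step 18: PC=14 exec 'HALT'. After: A=2 B=3 C=13 D=11 ZF=0 PC=14 HALTED
Total instructions executed: 18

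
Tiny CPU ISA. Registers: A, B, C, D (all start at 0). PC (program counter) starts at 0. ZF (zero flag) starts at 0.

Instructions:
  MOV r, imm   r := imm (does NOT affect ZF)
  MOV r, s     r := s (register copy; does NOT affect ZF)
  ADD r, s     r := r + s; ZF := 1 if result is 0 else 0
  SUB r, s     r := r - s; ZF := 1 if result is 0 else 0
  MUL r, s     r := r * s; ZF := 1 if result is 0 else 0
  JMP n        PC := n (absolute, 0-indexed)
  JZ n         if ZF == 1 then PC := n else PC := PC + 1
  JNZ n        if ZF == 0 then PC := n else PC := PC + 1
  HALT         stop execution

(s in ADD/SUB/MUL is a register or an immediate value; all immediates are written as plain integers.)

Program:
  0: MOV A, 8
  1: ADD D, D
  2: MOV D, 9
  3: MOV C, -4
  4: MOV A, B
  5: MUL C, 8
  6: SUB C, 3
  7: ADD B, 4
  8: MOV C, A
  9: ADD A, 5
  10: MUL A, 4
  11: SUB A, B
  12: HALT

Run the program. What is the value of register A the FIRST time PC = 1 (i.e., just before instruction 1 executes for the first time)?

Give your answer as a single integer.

Step 1: PC=0 exec 'MOV A, 8'. After: A=8 B=0 C=0 D=0 ZF=0 PC=1
First time PC=1: A=8

8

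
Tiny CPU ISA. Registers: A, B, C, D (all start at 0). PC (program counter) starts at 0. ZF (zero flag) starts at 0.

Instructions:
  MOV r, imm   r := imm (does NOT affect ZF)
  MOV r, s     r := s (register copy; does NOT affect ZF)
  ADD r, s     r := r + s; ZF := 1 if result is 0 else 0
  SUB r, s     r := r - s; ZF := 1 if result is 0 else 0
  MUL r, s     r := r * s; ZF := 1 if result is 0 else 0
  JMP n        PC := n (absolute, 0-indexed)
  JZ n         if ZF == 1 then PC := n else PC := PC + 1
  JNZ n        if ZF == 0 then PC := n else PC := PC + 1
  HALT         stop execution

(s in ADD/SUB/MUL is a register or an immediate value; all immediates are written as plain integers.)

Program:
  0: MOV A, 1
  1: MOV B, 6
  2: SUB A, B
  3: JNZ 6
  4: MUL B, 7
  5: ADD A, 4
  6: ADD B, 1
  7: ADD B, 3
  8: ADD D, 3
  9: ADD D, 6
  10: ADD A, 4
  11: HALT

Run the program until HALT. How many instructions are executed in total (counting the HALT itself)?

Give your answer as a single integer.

Answer: 10

Derivation:
Step 1: PC=0 exec 'MOV A, 1'. After: A=1 B=0 C=0 D=0 ZF=0 PC=1
Step 2: PC=1 exec 'MOV B, 6'. After: A=1 B=6 C=0 D=0 ZF=0 PC=2
Step 3: PC=2 exec 'SUB A, B'. After: A=-5 B=6 C=0 D=0 ZF=0 PC=3
Step 4: PC=3 exec 'JNZ 6'. After: A=-5 B=6 C=0 D=0 ZF=0 PC=6
Step 5: PC=6 exec 'ADD B, 1'. After: A=-5 B=7 C=0 D=0 ZF=0 PC=7
Step 6: PC=7 exec 'ADD B, 3'. After: A=-5 B=10 C=0 D=0 ZF=0 PC=8
Step 7: PC=8 exec 'ADD D, 3'. After: A=-5 B=10 C=0 D=3 ZF=0 PC=9
Step 8: PC=9 exec 'ADD D, 6'. After: A=-5 B=10 C=0 D=9 ZF=0 PC=10
Step 9: PC=10 exec 'ADD A, 4'. After: A=-1 B=10 C=0 D=9 ZF=0 PC=11
Step 10: PC=11 exec 'HALT'. After: A=-1 B=10 C=0 D=9 ZF=0 PC=11 HALTED
Total instructions executed: 10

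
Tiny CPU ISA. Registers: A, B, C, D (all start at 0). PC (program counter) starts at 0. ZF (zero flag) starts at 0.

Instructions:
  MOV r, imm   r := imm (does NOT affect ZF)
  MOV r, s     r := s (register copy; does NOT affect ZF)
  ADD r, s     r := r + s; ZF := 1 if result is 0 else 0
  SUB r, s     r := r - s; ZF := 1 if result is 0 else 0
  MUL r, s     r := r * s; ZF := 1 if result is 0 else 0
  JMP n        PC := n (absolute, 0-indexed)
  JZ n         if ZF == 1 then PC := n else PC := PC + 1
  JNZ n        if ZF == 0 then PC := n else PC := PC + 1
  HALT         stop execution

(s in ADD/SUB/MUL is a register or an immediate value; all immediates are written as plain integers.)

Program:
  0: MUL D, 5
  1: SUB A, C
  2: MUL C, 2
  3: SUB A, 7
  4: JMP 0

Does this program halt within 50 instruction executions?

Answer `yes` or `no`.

Step 1: PC=0 exec 'MUL D, 5'. After: A=0 B=0 C=0 D=0 ZF=1 PC=1
Step 2: PC=1 exec 'SUB A, C'. After: A=0 B=0 C=0 D=0 ZF=1 PC=2
Step 3: PC=2 exec 'MUL C, 2'. After: A=0 B=0 C=0 D=0 ZF=1 PC=3
Step 4: PC=3 exec 'SUB A, 7'. After: A=-7 B=0 C=0 D=0 ZF=0 PC=4
Step 5: PC=4 exec 'JMP 0'. After: A=-7 B=0 C=0 D=0 ZF=0 PC=0
Step 6: PC=0 exec 'MUL D, 5'. After: A=-7 B=0 C=0 D=0 ZF=1 PC=1
Step 7: PC=1 exec 'SUB A, C'. After: A=-7 B=0 C=0 D=0 ZF=0 PC=2
Step 8: PC=2 exec 'MUL C, 2'. After: A=-7 B=0 C=0 D=0 ZF=1 PC=3
Step 9: PC=3 exec 'SUB A, 7'. After: A=-14 B=0 C=0 D=0 ZF=0 PC=4
Step 10: PC=4 exec 'JMP 0'. After: A=-14 B=0 C=0 D=0 ZF=0 PC=0
Step 11: PC=0 exec 'MUL D, 5'. After: A=-14 B=0 C=0 D=0 ZF=1 PC=1
Step 12: PC=1 exec 'SUB A, C'. After: A=-14 B=0 C=0 D=0 ZF=0 PC=2
Step 13: PC=2 exec 'MUL C, 2'. After: A=-14 B=0 C=0 D=0 ZF=1 PC=3
Step 14: PC=3 exec 'SUB A, 7'. After: A=-21 B=0 C=0 D=0 ZF=0 PC=4
Step 15: PC=4 exec 'JMP 0'. After: A=-21 B=0 C=0 D=0 ZF=0 PC=0
After 50 steps: not halted. PC revisits the same instructions with no path to HALT; will never halt.

Answer: no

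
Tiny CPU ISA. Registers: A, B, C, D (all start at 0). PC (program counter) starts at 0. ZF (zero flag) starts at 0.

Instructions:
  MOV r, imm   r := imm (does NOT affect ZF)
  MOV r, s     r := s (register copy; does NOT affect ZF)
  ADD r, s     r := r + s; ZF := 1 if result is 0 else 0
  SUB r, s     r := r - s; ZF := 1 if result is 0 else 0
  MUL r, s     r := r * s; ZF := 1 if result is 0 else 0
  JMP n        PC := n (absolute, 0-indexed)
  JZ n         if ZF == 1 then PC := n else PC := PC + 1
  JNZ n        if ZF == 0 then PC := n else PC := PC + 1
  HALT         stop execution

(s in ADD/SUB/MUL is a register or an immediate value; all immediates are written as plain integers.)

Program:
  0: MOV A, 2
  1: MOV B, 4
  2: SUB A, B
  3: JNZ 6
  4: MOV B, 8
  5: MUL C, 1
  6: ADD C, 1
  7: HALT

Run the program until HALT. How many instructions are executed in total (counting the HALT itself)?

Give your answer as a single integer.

Step 1: PC=0 exec 'MOV A, 2'. After: A=2 B=0 C=0 D=0 ZF=0 PC=1
Step 2: PC=1 exec 'MOV B, 4'. After: A=2 B=4 C=0 D=0 ZF=0 PC=2
Step 3: PC=2 exec 'SUB A, B'. After: A=-2 B=4 C=0 D=0 ZF=0 PC=3
Step 4: PC=3 exec 'JNZ 6'. After: A=-2 B=4 C=0 D=0 ZF=0 PC=6
Step 5: PC=6 exec 'ADD C, 1'. After: A=-2 B=4 C=1 D=0 ZF=0 PC=7
Step 6: PC=7 exec 'HALT'. After: A=-2 B=4 C=1 D=0 ZF=0 PC=7 HALTED
Total instructions executed: 6

Answer: 6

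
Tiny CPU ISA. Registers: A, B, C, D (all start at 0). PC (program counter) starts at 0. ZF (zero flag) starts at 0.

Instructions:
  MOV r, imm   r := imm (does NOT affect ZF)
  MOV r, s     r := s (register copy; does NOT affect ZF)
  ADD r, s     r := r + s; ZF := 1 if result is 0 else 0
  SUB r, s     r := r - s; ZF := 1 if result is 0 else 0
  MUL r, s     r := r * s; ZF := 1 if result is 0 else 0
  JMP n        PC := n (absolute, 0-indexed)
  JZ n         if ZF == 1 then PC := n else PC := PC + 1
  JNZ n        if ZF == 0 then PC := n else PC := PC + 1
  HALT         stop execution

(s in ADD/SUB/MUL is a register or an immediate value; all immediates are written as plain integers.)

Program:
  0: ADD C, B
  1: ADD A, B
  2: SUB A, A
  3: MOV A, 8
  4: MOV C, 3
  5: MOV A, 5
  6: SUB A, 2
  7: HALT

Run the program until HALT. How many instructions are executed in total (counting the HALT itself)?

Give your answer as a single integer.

Step 1: PC=0 exec 'ADD C, B'. After: A=0 B=0 C=0 D=0 ZF=1 PC=1
Step 2: PC=1 exec 'ADD A, B'. After: A=0 B=0 C=0 D=0 ZF=1 PC=2
Step 3: PC=2 exec 'SUB A, A'. After: A=0 B=0 C=0 D=0 ZF=1 PC=3
Step 4: PC=3 exec 'MOV A, 8'. After: A=8 B=0 C=0 D=0 ZF=1 PC=4
Step 5: PC=4 exec 'MOV C, 3'. After: A=8 B=0 C=3 D=0 ZF=1 PC=5
Step 6: PC=5 exec 'MOV A, 5'. After: A=5 B=0 C=3 D=0 ZF=1 PC=6
Step 7: PC=6 exec 'SUB A, 2'. After: A=3 B=0 C=3 D=0 ZF=0 PC=7
Step 8: PC=7 exec 'HALT'. After: A=3 B=0 C=3 D=0 ZF=0 PC=7 HALTED
Total instructions executed: 8

Answer: 8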